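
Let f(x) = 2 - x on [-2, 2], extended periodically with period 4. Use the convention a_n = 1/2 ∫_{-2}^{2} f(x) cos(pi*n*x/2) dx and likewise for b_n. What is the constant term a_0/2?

a_0 = 1/2 ∫_{-2}^{2} f(x) dx = 1/2 · (8) = 4.
So the constant term a_0/2 = 2.

2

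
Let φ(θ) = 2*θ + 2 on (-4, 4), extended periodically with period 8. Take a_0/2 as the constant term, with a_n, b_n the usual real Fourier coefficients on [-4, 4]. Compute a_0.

4

a_0 = 1/4 ∫_{-4}^{4} φ(θ) dθ = 1/4 · (16) = 4.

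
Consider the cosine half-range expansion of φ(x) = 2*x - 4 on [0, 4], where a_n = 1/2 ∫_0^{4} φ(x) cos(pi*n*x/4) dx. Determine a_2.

a_2 = 1/2 ∫_0^{4} (2*x - 4) cos(pi*x/2) dx.
Integrating by parts (boundary term plus one more integral), an antiderivative of (2*x - 4) cos(pi*x/2) is 4*x*sin(pi*x/2)/pi - 8*sin(pi*x/2)/pi + 8*cos(pi*x/2)/pi**2; evaluating from 0 to 4: ∫_{0}^{4} (2*x - 4) cos(pi*x/2) dx = (8/pi**2) - (8/pi**2) = 0.
Hence a_2 = (1/2)·(0) = 0.

0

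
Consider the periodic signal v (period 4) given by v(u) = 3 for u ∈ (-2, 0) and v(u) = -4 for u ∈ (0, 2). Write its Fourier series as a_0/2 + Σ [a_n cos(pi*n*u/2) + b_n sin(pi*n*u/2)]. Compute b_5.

-14/(5*pi)

b_5 = 1/2 ∫_{-2}^{2} v(u) sin(5*pi*u/2) du.
Split the integral at the breakpoints.
Directly, an antiderivative of (3) sin(5*pi*u/2) is -6*cos(5*pi*u/2)/(5*pi); evaluating from -2 to 0: ∫_{-2}^{0} (3) sin(5*pi*u/2) du = (-6/(5*pi)) - (6/(5*pi)) = -12/(5*pi).
Directly, an antiderivative of (-4) sin(5*pi*u/2) is 8*cos(5*pi*u/2)/(5*pi); evaluating from 0 to 2: ∫_{0}^{2} (-4) sin(5*pi*u/2) du = (-8/(5*pi)) - (8/(5*pi)) = -16/(5*pi).
Summing the pieces and multiplying by (1/2) gives b_5 = -14/(5*pi).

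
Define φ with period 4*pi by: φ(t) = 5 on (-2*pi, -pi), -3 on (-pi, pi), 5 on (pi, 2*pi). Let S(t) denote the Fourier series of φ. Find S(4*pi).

t = 4*pi differs from t = 0 by 1 full period(s), and the series is 4*pi-periodic.
φ is continuous at t = 0 with value -3, so the series converges to -3 there.

-3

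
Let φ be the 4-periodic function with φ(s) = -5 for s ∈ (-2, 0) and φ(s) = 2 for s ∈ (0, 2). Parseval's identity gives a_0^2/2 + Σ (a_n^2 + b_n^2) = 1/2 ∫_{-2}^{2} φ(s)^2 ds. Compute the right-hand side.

29

1/2 ∫_{-2}^{2} φ(s)^2 ds = 1/2 · (58) = 29.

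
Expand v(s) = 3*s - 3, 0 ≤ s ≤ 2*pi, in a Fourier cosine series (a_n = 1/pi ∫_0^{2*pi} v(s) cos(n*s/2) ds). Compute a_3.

a_3 = 1/pi ∫_0^{2*pi} (3*s - 3) cos(3*s/2) ds.
Integrating by parts (boundary term plus one more integral), an antiderivative of (3*s - 3) cos(3*s/2) is 2*s*sin(3*s/2) - 2*sin(3*s/2) + 4*cos(3*s/2)/3; evaluating from 0 to 2*pi: ∫_{0}^{2*pi} (3*s - 3) cos(3*s/2) ds = (-4/3) - (4/3) = -8/3.
Hence a_3 = (1/pi)·(-8/3) = -8/(3*pi).

-8/(3*pi)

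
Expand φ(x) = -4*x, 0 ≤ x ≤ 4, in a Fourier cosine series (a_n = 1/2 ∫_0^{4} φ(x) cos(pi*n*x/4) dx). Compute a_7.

a_7 = 1/2 ∫_0^{4} (-4*x) cos(7*pi*x/4) dx.
Integrating by parts (boundary term plus one more integral), an antiderivative of (-4*x) cos(7*pi*x/4) is -16*x*sin(7*pi*x/4)/(7*pi) - 64*cos(7*pi*x/4)/(49*pi**2); evaluating from 0 to 4: ∫_{0}^{4} (-4*x) cos(7*pi*x/4) dx = (64/(49*pi**2)) - (-64/(49*pi**2)) = 128/(49*pi**2).
Hence a_7 = (1/2)·(128/(49*pi**2)) = 64/(49*pi**2).

64/(49*pi**2)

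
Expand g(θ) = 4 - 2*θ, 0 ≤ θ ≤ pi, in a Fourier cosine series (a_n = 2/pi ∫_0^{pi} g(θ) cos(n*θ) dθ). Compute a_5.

8/(25*pi)

a_5 = 2/pi ∫_0^{pi} (4 - 2*θ) cos(5*θ) dθ.
Integrating by parts (boundary term plus one more integral), an antiderivative of (4 - 2*θ) cos(5*θ) is -2*θ*sin(5*θ)/5 + 4*sin(5*θ)/5 - 2*cos(5*θ)/25; evaluating from 0 to pi: ∫_{0}^{pi} (4 - 2*θ) cos(5*θ) dθ = (2/25) - (-2/25) = 4/25.
Hence a_5 = (2/pi)·(4/25) = 8/(25*pi).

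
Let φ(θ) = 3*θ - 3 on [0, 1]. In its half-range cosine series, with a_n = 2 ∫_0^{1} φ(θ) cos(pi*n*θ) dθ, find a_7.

-12/(49*pi**2)

a_7 = 2 ∫_0^{1} (3*θ - 3) cos(7*pi*θ) dθ.
Integrating by parts (boundary term plus one more integral), an antiderivative of (3*θ - 3) cos(7*pi*θ) is 3*θ*sin(7*pi*θ)/(7*pi) - 3*sin(7*pi*θ)/(7*pi) + 3*cos(7*pi*θ)/(49*pi**2); evaluating from 0 to 1: ∫_{0}^{1} (3*θ - 3) cos(7*pi*θ) dθ = (-3/(49*pi**2)) - (3/(49*pi**2)) = -6/(49*pi**2).
Hence a_7 = 2·(-6/(49*pi**2)) = -12/(49*pi**2).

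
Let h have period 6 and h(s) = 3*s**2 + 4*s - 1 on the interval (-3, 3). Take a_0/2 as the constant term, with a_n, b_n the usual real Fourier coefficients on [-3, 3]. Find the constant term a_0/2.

a_0 = 1/3 ∫_{-3}^{3} h(s) ds = 1/3 · (48) = 16.
So the constant term a_0/2 = 8.

8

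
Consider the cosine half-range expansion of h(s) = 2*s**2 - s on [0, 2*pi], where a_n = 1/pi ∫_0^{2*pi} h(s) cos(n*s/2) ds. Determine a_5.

a_5 = 1/pi ∫_0^{2*pi} (2*s**2 - s) cos(5*s/2) ds.
Integrating by parts twice (tabular method), an antiderivative of (2*s**2 - s) cos(5*s/2) is 4*s**2*sin(5*s/2)/5 - 2*s*sin(5*s/2)/5 + 16*s*cos(5*s/2)/25 - 32*sin(5*s/2)/125 - 4*cos(5*s/2)/25; evaluating from 0 to 2*pi: ∫_{0}^{2*pi} (2*s**2 - s) cos(5*s/2) ds = (4/25 - 32*pi/25) - (-4/25) = 8/25 - 32*pi/25.
Hence a_5 = (1/pi)·(8/25 - 32*pi/25) = 8*(1 - 4*pi)/(25*pi).

8*(1 - 4*pi)/(25*pi)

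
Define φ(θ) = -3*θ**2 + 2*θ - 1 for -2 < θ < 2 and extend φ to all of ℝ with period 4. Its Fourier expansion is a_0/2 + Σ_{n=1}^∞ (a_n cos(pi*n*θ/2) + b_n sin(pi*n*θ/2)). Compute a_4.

a_4 = 1/2 ∫_{-2}^{2} φ(θ) cos(2*pi*θ) dθ.
Integrating by parts twice (tabular method), an antiderivative of (-3*θ**2 + 2*θ - 1) cos(2*pi*θ) is -3*θ**2*sin(2*pi*θ)/(2*pi) + θ*sin(2*pi*θ)/pi - 3*θ*cos(2*pi*θ)/(2*pi**2) - sin(2*pi*θ)/(2*pi) + 3*sin(2*pi*θ)/(4*pi**3) + cos(2*pi*θ)/(2*pi**2); evaluating from -2 to 2: ∫_{-2}^{2} (-3*θ**2 + 2*θ - 1) cos(2*pi*θ) dθ = (-5/(2*pi**2)) - (7/(2*pi**2)) = -6/pi**2.
Hence a_4 = (1/2)·(-6/pi**2) = -3/pi**2.

-3/pi**2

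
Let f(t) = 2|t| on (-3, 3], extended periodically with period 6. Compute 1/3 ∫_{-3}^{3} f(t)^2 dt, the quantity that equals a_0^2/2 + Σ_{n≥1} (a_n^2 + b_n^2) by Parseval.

1/3 ∫_{-3}^{3} f(t)^2 dt = 1/3 · (72) = 24.

24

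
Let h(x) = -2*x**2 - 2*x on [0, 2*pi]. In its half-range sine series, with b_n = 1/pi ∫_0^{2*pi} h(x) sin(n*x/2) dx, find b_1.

b_1 = 1/pi ∫_0^{2*pi} (-2*x**2 - 2*x) sin(x/2) dx.
Integrating by parts twice (tabular method), an antiderivative of (-2*x**2 - 2*x) sin(x/2) is 4*x**2*cos(x/2) - 16*x*sin(x/2) + 4*x*cos(x/2) - 8*sin(x/2) - 32*cos(x/2); evaluating from 0 to 2*pi: ∫_{0}^{2*pi} (-2*x**2 - 2*x) sin(x/2) dx = (-16*pi**2 - 8*pi + 32) - (-32) = -16*pi**2 - 8*pi + 64.
Hence b_1 = (1/pi)·(-16*pi**2 - 8*pi + 64) = -16*pi - 8 + 64/pi.

-16*pi - 8 + 64/pi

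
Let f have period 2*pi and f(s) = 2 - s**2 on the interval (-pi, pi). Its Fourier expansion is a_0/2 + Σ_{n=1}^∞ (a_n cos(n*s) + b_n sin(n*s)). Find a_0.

4 - 2*pi**2/3

a_0 = 1/pi ∫_{-pi}^{pi} f(s) ds = 1/pi · (2*pi*(6 - pi**2)/3) = 4 - 2*pi**2/3.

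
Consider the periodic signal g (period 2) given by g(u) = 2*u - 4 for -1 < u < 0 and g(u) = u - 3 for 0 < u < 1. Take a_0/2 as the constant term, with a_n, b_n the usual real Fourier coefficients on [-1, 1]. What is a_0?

-15/2

a_0 = ∫_{-1}^{1} g(u) du = -15/2.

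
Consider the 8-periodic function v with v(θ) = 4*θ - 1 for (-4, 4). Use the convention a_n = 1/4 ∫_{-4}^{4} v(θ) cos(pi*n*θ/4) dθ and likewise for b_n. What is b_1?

b_1 = 1/4 ∫_{-4}^{4} v(θ) sin(pi*θ/4) dθ.
Integrating by parts (boundary term plus one more integral), an antiderivative of (4*θ - 1) sin(pi*θ/4) is -16*θ*cos(pi*θ/4)/pi + 64*sin(pi*θ/4)/pi**2 + 4*cos(pi*θ/4)/pi; evaluating from -4 to 4: ∫_{-4}^{4} (4*θ - 1) sin(pi*θ/4) dθ = (60/pi) - (-68/pi) = 128/pi.
Hence b_1 = (1/4)·(128/pi) = 32/pi.

32/pi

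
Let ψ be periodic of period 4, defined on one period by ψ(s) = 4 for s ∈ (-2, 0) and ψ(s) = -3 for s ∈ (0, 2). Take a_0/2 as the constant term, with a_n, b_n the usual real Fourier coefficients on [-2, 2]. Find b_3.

-14/(3*pi)

b_3 = 1/2 ∫_{-2}^{2} ψ(s) sin(3*pi*s/2) ds.
Split the integral at the breakpoints.
Directly, an antiderivative of (4) sin(3*pi*s/2) is -8*cos(3*pi*s/2)/(3*pi); evaluating from -2 to 0: ∫_{-2}^{0} (4) sin(3*pi*s/2) ds = (-8/(3*pi)) - (8/(3*pi)) = -16/(3*pi).
Directly, an antiderivative of (-3) sin(3*pi*s/2) is 2*cos(3*pi*s/2)/pi; evaluating from 0 to 2: ∫_{0}^{2} (-3) sin(3*pi*s/2) ds = (-2/pi) - (2/pi) = -4/pi.
Summing the pieces and multiplying by (1/2) gives b_3 = -14/(3*pi).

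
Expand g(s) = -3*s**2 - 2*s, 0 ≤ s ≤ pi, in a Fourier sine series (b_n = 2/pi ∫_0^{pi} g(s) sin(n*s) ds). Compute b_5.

b_5 = 2/pi ∫_0^{pi} (-3*s**2 - 2*s) sin(5*s) ds.
Integrating by parts twice (tabular method), an antiderivative of (-3*s**2 - 2*s) sin(5*s) is 3*s**2*cos(5*s)/5 - 6*s*sin(5*s)/25 + 2*s*cos(5*s)/5 - 2*sin(5*s)/25 - 6*cos(5*s)/125; evaluating from 0 to pi: ∫_{0}^{pi} (-3*s**2 - 2*s) sin(5*s) ds = (-3*pi**2/5 - 2*pi/5 + 6/125) - (-6/125) = -3*pi**2/5 - 2*pi/5 + 12/125.
Hence b_5 = (2/pi)·(-3*pi**2/5 - 2*pi/5 + 12/125) = 2*(-75*pi**2 - 50*pi + 12)/(125*pi).

2*(-75*pi**2 - 50*pi + 12)/(125*pi)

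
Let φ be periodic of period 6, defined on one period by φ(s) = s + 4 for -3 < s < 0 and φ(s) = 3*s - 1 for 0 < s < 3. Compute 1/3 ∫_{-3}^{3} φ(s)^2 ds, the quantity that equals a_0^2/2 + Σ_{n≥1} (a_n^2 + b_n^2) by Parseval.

1/3 ∫_{-3}^{3} φ(s)^2 ds = 1/3 · (78) = 26.

26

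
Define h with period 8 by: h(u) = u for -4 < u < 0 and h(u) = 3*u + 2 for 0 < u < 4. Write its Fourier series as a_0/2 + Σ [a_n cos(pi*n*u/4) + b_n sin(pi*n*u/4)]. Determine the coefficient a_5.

a_5 = 1/4 ∫_{-4}^{4} h(u) cos(5*pi*u/4) du.
Split the integral at the breakpoints.
Integrating by parts (boundary term plus one more integral), an antiderivative of (u) cos(5*pi*u/4) is 4*u*sin(5*pi*u/4)/(5*pi) + 16*cos(5*pi*u/4)/(25*pi**2); evaluating from -4 to 0: ∫_{-4}^{0} (u) cos(5*pi*u/4) du = (16/(25*pi**2)) - (-16/(25*pi**2)) = 32/(25*pi**2).
Integrating by parts (boundary term plus one more integral), an antiderivative of (3*u + 2) cos(5*pi*u/4) is 12*u*sin(5*pi*u/4)/(5*pi) + 8*sin(5*pi*u/4)/(5*pi) + 48*cos(5*pi*u/4)/(25*pi**2); evaluating from 0 to 4: ∫_{0}^{4} (3*u + 2) cos(5*pi*u/4) du = (-48/(25*pi**2)) - (48/(25*pi**2)) = -96/(25*pi**2).
Summing the pieces and multiplying by (1/4) gives a_5 = -16/(25*pi**2).

-16/(25*pi**2)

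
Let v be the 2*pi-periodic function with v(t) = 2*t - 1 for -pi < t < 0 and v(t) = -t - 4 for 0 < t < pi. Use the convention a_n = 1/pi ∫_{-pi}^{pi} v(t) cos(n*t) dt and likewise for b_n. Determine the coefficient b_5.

(-6 + pi)/(5*pi)

b_5 = 1/pi ∫_{-pi}^{pi} v(t) sin(5*t) dt.
Split the integral at the breakpoints.
Integrating by parts (boundary term plus one more integral), an antiderivative of (2*t - 1) sin(5*t) is -2*t*cos(5*t)/5 + 2*sin(5*t)/25 + cos(5*t)/5; evaluating from -pi to 0: ∫_{-pi}^{0} (2*t - 1) sin(5*t) dt = (1/5) - (-2*pi/5 - 1/5) = 2/5 + 2*pi/5.
Integrating by parts (boundary term plus one more integral), an antiderivative of (-t - 4) sin(5*t) is t*cos(5*t)/5 - sin(5*t)/25 + 4*cos(5*t)/5; evaluating from 0 to pi: ∫_{0}^{pi} (-t - 4) sin(5*t) dt = (-4/5 - pi/5) - (4/5) = -8/5 - pi/5.
Summing the pieces and multiplying by (1/pi) gives b_5 = (-6 + pi)/(5*pi).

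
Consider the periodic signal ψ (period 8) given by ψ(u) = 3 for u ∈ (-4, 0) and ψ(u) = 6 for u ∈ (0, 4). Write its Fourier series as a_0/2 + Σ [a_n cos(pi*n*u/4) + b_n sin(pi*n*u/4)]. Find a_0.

9

a_0 = 1/4 ∫_{-4}^{4} ψ(u) du = 1/4 · (36) = 9.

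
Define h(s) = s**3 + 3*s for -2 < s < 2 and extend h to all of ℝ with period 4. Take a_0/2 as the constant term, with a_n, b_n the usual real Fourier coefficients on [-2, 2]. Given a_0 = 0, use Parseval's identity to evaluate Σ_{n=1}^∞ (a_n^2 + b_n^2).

2824/35

Parseval: a_0^2/2 + Σ_{n≥1} (a_n^2+b_n^2) = 1/2 ∫_{-2}^{2} h(s)^2 ds = 2824/35.
Subtract a_0^2/2 = 0: Σ (a_n^2+b_n^2) = 2824/35.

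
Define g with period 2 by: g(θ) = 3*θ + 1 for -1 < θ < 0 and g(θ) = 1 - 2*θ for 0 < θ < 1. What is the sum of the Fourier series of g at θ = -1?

-3/2

At θ = -1 the one-sided limits are g(-1^-) = -1 and g(-1^+) = -2.
By Dirichlet's theorem the series converges to their average, [(-1) + (-2)]/2 = -3/2.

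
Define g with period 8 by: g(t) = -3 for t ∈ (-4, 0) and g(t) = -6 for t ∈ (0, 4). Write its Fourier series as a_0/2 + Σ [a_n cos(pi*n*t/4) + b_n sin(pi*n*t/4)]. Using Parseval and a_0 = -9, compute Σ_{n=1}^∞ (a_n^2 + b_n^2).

9/2

Parseval: a_0^2/2 + Σ_{n≥1} (a_n^2+b_n^2) = 1/4 ∫_{-4}^{4} g(t)^2 dt = 45.
Subtract a_0^2/2 = 81/2: Σ (a_n^2+b_n^2) = 9/2.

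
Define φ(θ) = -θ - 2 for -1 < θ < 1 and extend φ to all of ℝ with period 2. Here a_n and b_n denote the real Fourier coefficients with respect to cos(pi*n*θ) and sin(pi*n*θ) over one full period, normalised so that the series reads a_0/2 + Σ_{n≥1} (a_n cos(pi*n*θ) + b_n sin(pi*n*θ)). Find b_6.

b_6 = ∫_{-1}^{1} φ(θ) sin(6*pi*θ) dθ.
Integrating by parts (boundary term plus one more integral), an antiderivative of (-θ - 2) sin(6*pi*θ) is θ*cos(6*pi*θ)/(6*pi) - sin(6*pi*θ)/(36*pi**2) + cos(6*pi*θ)/(3*pi); evaluating from -1 to 1: ∫_{-1}^{1} (-θ - 2) sin(6*pi*θ) dθ = (1/(2*pi)) - (1/(6*pi)) = 1/(3*pi).
Hence b_6 = 1/(3*pi).

1/(3*pi)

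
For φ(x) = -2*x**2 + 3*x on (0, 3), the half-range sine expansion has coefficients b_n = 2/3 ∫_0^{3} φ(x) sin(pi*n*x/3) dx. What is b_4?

b_4 = 2/3 ∫_0^{3} (-2*x**2 + 3*x) sin(4*pi*x/3) dx.
Integrating by parts twice (tabular method), an antiderivative of (-2*x**2 + 3*x) sin(4*pi*x/3) is 3*x**2*cos(4*pi*x/3)/(2*pi) - 9*x*sin(4*pi*x/3)/(4*pi**2) - 9*x*cos(4*pi*x/3)/(4*pi) + 27*sin(4*pi*x/3)/(16*pi**2) - 27*cos(4*pi*x/3)/(16*pi**3); evaluating from 0 to 3: ∫_{0}^{3} (-2*x**2 + 3*x) sin(4*pi*x/3) dx = (27*(-1 + 4*pi**2)/(16*pi**3)) - (-27/(16*pi**3)) = 27/(4*pi).
Hence b_4 = (2/3)·(27/(4*pi)) = 9/(2*pi).

9/(2*pi)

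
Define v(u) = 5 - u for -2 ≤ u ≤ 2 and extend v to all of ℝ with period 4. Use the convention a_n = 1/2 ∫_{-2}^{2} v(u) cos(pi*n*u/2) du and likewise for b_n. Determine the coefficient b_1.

b_1 = 1/2 ∫_{-2}^{2} v(u) sin(pi*u/2) du.
Integrating by parts (boundary term plus one more integral), an antiderivative of (5 - u) sin(pi*u/2) is 2*u*cos(pi*u/2)/pi - 4*sin(pi*u/2)/pi**2 - 10*cos(pi*u/2)/pi; evaluating from -2 to 2: ∫_{-2}^{2} (5 - u) sin(pi*u/2) du = (6/pi) - (14/pi) = -8/pi.
Hence b_1 = (1/2)·(-8/pi) = -4/pi.

-4/pi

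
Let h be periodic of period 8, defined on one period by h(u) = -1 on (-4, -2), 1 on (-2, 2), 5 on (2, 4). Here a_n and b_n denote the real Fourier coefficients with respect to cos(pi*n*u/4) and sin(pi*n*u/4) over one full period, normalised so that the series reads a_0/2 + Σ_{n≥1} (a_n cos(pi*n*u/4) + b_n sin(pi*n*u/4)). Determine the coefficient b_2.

-6/pi

b_2 = 1/4 ∫_{-4}^{4} h(u) sin(pi*u/2) du.
Split the integral at the breakpoints.
Directly, an antiderivative of (-1) sin(pi*u/2) is 2*cos(pi*u/2)/pi; evaluating from -4 to -2: ∫_{-4}^{-2} (-1) sin(pi*u/2) du = (-2/pi) - (2/pi) = -4/pi.
Directly, an antiderivative of (1) sin(pi*u/2) is -2*cos(pi*u/2)/pi; evaluating from -2 to 2: ∫_{-2}^{2} (1) sin(pi*u/2) du = (2/pi) - (2/pi) = 0.
Directly, an antiderivative of (5) sin(pi*u/2) is -10*cos(pi*u/2)/pi; evaluating from 2 to 4: ∫_{2}^{4} (5) sin(pi*u/2) du = (-10/pi) - (10/pi) = -20/pi.
Summing the pieces and multiplying by (1/4) gives b_2 = -6/pi.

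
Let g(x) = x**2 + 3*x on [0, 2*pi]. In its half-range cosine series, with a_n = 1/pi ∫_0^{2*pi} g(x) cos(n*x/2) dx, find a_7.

a_7 = 1/pi ∫_0^{2*pi} (x**2 + 3*x) cos(7*x/2) dx.
Integrating by parts twice (tabular method), an antiderivative of (x**2 + 3*x) cos(7*x/2) is 2*x**2*sin(7*x/2)/7 + 6*x*sin(7*x/2)/7 + 8*x*cos(7*x/2)/49 - 16*sin(7*x/2)/343 + 12*cos(7*x/2)/49; evaluating from 0 to 2*pi: ∫_{0}^{2*pi} (x**2 + 3*x) cos(7*x/2) dx = (-16*pi/49 - 12/49) - (12/49) = -16*pi/49 - 24/49.
Hence a_7 = (1/pi)·(-16*pi/49 - 24/49) = 8*(-2*pi - 3)/(49*pi).

8*(-2*pi - 3)/(49*pi)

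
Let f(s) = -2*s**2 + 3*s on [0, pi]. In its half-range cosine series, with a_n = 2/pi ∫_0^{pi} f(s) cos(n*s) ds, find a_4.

a_4 = 2/pi ∫_0^{pi} (-2*s**2 + 3*s) cos(4*s) ds.
Integrating by parts twice (tabular method), an antiderivative of (-2*s**2 + 3*s) cos(4*s) is -s**2*sin(4*s)/2 + 3*s*sin(4*s)/4 - s*cos(4*s)/4 + sin(4*s)/16 + 3*cos(4*s)/16; evaluating from 0 to pi: ∫_{0}^{pi} (-2*s**2 + 3*s) cos(4*s) ds = (3/16 - pi/4) - (3/16) = -pi/4.
Hence a_4 = (2/pi)·(-pi/4) = -1/2.

-1/2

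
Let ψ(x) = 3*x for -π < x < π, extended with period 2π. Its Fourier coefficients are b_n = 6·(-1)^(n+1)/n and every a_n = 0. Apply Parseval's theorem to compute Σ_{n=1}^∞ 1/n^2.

pi**2/6

Parseval: Σ b_n^2 = (1/π) ∫_{-π}^{π} ψ(x)^2 dx = 6*pi**2.
Σ b_n^2 = Σ 36/n^2, so Σ 1/n^2 = (6*pi**2)/36 = pi**2/6.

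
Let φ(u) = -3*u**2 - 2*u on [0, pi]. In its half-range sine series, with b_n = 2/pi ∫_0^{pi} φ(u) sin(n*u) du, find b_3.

-2*pi - 4/3 + 8/(9*pi)

b_3 = 2/pi ∫_0^{pi} (-3*u**2 - 2*u) sin(3*u) du.
Integrating by parts twice (tabular method), an antiderivative of (-3*u**2 - 2*u) sin(3*u) is u**2*cos(3*u) - 2*u*sin(3*u)/3 + 2*u*cos(3*u)/3 - 2*sin(3*u)/9 - 2*cos(3*u)/9; evaluating from 0 to pi: ∫_{0}^{pi} (-3*u**2 - 2*u) sin(3*u) du = (-pi**2 - 2*pi/3 + 2/9) - (-2/9) = -pi**2 - 2*pi/3 + 4/9.
Hence b_3 = (2/pi)·(-pi**2 - 2*pi/3 + 4/9) = -2*pi - 4/3 + 8/(9*pi).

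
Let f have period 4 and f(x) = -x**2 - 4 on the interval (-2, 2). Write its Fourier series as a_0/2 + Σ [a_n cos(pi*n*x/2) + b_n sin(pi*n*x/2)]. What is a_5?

16/(25*pi**2)

a_5 = 1/2 ∫_{-2}^{2} f(x) cos(5*pi*x/2) dx.
f is even and cos(5*pi*x/2) is even, so the integrand is even and a_5 = ∫_0^{2} f(x) cos(5*pi*x/2) dx.
Integrating by parts twice (tabular method), an antiderivative of (-x**2 - 4) cos(5*pi*x/2) is -2*x**2*sin(5*pi*x/2)/(5*pi) - 8*x*cos(5*pi*x/2)/(25*pi**2) - 8*sin(5*pi*x/2)/(5*pi) + 16*sin(5*pi*x/2)/(125*pi**3); evaluating from 0 to 2: ∫_{0}^{2} (-x**2 - 4) cos(5*pi*x/2) dx = (16/(25*pi**2)) - (0) = 16/(25*pi**2).
Hence a_5 = 16/(25*pi**2).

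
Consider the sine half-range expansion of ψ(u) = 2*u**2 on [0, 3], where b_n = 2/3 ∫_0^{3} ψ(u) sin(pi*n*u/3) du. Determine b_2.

b_2 = 2/3 ∫_0^{3} (2*u**2) sin(2*pi*u/3) du.
Integrating by parts twice (tabular method), an antiderivative of (2*u**2) sin(2*pi*u/3) is -3*u**2*cos(2*pi*u/3)/pi + 9*u*sin(2*pi*u/3)/pi**2 + 27*cos(2*pi*u/3)/(2*pi**3); evaluating from 0 to 3: ∫_{0}^{3} (2*u**2) sin(2*pi*u/3) du = (-27/pi + 27/(2*pi**3)) - (27/(2*pi**3)) = -27/pi.
Hence b_2 = (2/3)·(-27/pi) = -18/pi.

-18/pi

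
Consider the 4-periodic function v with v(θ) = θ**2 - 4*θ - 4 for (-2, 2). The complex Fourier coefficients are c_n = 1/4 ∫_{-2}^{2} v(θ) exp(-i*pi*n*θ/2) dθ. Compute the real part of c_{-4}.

1/(2*pi**2)

Since v is real-valued, Re(c_{-4}) = 1/4 ∫_{-2}^{2} v(θ) cos(-2*pi*θ) dθ = a_{4}/2.
Integrating by parts twice (tabular method), an antiderivative of (θ**2 - 4*θ - 4) cos(-2*pi*θ) is θ**2*sin(2*pi*θ)/(2*pi) - 2*θ*sin(2*pi*θ)/pi + θ*cos(2*pi*θ)/(2*pi**2) - 2*sin(2*pi*θ)/pi - sin(2*pi*θ)/(4*pi**3) - cos(2*pi*θ)/pi**2; evaluating from -2 to 2: ∫_{-2}^{2} (θ**2 - 4*θ - 4) cos(-2*pi*θ) dθ = (0) - (-2/pi**2) = 2/pi**2.
Hence Re(c_{-4}) = (1/4)·(2/pi**2) = 1/(2*pi**2).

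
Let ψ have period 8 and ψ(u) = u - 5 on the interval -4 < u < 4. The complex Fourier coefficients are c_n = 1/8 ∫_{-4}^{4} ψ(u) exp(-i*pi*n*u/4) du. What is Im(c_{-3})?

4/(3*pi)

Since ψ is real-valued, Im(c_{-3}) = -1/8 ∫_{-4}^{4} ψ(u) sin(-3*pi*u/4) du = b_{3}/2.
Integrating by parts (boundary term plus one more integral), an antiderivative of (u - 5) sin(-3*pi*u/4) is 4*u*cos(3*pi*u/4)/(3*pi) - 16*sin(3*pi*u/4)/(9*pi**2) - 20*cos(3*pi*u/4)/(3*pi); evaluating from -4 to 4: ∫_{-4}^{4} (u - 5) sin(-3*pi*u/4) du = (4/(3*pi)) - (12/pi) = -32/(3*pi).
Hence Im(c_{-3}) = (-1/8)·(-32/(3*pi)) = 4/(3*pi).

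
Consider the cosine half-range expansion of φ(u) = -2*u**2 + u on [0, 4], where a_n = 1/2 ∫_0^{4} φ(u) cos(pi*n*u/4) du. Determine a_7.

a_7 = 1/2 ∫_0^{4} (-2*u**2 + u) cos(7*pi*u/4) du.
Integrating by parts twice (tabular method), an antiderivative of (-2*u**2 + u) cos(7*pi*u/4) is -8*u**2*sin(7*pi*u/4)/(7*pi) + 4*u*sin(7*pi*u/4)/(7*pi) - 64*u*cos(7*pi*u/4)/(49*pi**2) + 256*sin(7*pi*u/4)/(343*pi**3) + 16*cos(7*pi*u/4)/(49*pi**2); evaluating from 0 to 4: ∫_{0}^{4} (-2*u**2 + u) cos(7*pi*u/4) du = (240/(49*pi**2)) - (16/(49*pi**2)) = 32/(7*pi**2).
Hence a_7 = (1/2)·(32/(7*pi**2)) = 16/(7*pi**2).

16/(7*pi**2)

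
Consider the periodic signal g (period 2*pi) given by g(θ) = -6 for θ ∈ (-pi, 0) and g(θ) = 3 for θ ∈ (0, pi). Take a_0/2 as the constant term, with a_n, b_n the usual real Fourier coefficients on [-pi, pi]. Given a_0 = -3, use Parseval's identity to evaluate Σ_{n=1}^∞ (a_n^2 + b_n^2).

81/2

Parseval: a_0^2/2 + Σ_{n≥1} (a_n^2+b_n^2) = 1/pi ∫_{-pi}^{pi} g(θ)^2 dθ = 45.
Subtract a_0^2/2 = 9/2: Σ (a_n^2+b_n^2) = 81/2.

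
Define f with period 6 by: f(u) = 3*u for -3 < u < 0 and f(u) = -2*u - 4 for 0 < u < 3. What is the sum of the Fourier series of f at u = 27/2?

u = 27/2 differs from u = 3/2 by 2 full period(s), and the series is 6-periodic.
f is continuous at u = 3/2 with value -7, so the series converges to -7 there.

-7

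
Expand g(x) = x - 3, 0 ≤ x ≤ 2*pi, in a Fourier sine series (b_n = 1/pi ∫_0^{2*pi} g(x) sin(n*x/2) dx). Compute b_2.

b_2 = 1/pi ∫_0^{2*pi} (x - 3) sin(x) dx.
Integrating by parts (boundary term plus one more integral), an antiderivative of (x - 3) sin(x) is -x*cos(x) + sin(x) + 3*cos(x); evaluating from 0 to 2*pi: ∫_{0}^{2*pi} (x - 3) sin(x) dx = (3 - 2*pi) - (3) = -2*pi.
Hence b_2 = (1/pi)·(-2*pi) = -2.

-2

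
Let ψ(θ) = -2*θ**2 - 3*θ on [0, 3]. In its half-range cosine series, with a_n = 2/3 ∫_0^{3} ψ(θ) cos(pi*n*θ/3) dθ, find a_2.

a_2 = 2/3 ∫_0^{3} (-2*θ**2 - 3*θ) cos(2*pi*θ/3) dθ.
Integrating by parts twice (tabular method), an antiderivative of (-2*θ**2 - 3*θ) cos(2*pi*θ/3) is -3*θ**2*sin(2*pi*θ/3)/pi - 9*θ*sin(2*pi*θ/3)/(2*pi) - 9*θ*cos(2*pi*θ/3)/pi**2 + 27*sin(2*pi*θ/3)/(2*pi**3) - 27*cos(2*pi*θ/3)/(4*pi**2); evaluating from 0 to 3: ∫_{0}^{3} (-2*θ**2 - 3*θ) cos(2*pi*θ/3) dθ = (-135/(4*pi**2)) - (-27/(4*pi**2)) = -27/pi**2.
Hence a_2 = (2/3)·(-27/pi**2) = -18/pi**2.

-18/pi**2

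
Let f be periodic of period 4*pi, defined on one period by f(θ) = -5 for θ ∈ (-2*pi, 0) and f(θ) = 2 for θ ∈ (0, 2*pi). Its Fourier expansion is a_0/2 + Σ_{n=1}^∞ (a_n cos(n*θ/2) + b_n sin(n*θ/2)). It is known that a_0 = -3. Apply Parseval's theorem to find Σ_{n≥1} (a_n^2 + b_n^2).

49/2

Parseval: a_0^2/2 + Σ_{n≥1} (a_n^2+b_n^2) = (1/(2*pi)) ∫_{-2*pi}^{2*pi} f(θ)^2 dθ = 29.
Subtract a_0^2/2 = 9/2: Σ (a_n^2+b_n^2) = 49/2.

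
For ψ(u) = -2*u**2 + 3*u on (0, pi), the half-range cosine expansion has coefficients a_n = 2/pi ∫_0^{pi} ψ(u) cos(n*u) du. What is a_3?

a_3 = 2/pi ∫_0^{pi} (-2*u**2 + 3*u) cos(3*u) du.
Integrating by parts twice (tabular method), an antiderivative of (-2*u**2 + 3*u) cos(3*u) is -2*u**2*sin(3*u)/3 + u*sin(3*u) - 4*u*cos(3*u)/9 + 4*sin(3*u)/27 + cos(3*u)/3; evaluating from 0 to pi: ∫_{0}^{pi} (-2*u**2 + 3*u) cos(3*u) du = (-1/3 + 4*pi/9) - (1/3) = -2/3 + 4*pi/9.
Hence a_3 = (2/pi)·(-2/3 + 4*pi/9) = 4*(-3 + 2*pi)/(9*pi).

4*(-3 + 2*pi)/(9*pi)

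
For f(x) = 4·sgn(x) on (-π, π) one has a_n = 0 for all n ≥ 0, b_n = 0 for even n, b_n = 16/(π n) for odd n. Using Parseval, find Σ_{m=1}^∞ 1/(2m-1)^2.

Parseval: Σ b_n^2 = (1/π) ∫_{-π}^{π} f(x)^2 dx = 32.
Only odd n contribute, with b_n^2 = 256/(π^2 n^2), so Σ_{m≥1} 1/(2m-1)^2 = π^2·(32)/256 = pi**2/8.

pi**2/8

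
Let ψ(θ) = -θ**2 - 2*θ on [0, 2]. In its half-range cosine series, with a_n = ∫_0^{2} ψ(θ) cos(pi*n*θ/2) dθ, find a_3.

32/(9*pi**2)

a_3 = ∫_0^{2} (-θ**2 - 2*θ) cos(3*pi*θ/2) dθ.
Integrating by parts twice (tabular method), an antiderivative of (-θ**2 - 2*θ) cos(3*pi*θ/2) is -2*θ**2*sin(3*pi*θ/2)/(3*pi) - 4*θ*sin(3*pi*θ/2)/(3*pi) - 8*θ*cos(3*pi*θ/2)/(9*pi**2) + 16*sin(3*pi*θ/2)/(27*pi**3) - 8*cos(3*pi*θ/2)/(9*pi**2); evaluating from 0 to 2: ∫_{0}^{2} (-θ**2 - 2*θ) cos(3*pi*θ/2) dθ = (8/(3*pi**2)) - (-8/(9*pi**2)) = 32/(9*pi**2).
Hence a_3 = 32/(9*pi**2).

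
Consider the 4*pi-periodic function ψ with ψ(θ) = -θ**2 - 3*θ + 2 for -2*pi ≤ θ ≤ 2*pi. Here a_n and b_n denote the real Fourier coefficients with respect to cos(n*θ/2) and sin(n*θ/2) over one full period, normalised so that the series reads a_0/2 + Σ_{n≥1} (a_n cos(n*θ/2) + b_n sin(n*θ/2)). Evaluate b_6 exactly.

2

b_6 = (1/(2*pi)) ∫_{-2*pi}^{2*pi} ψ(θ) sin(3*θ) dθ.
Integrating by parts twice (tabular method), an antiderivative of (-θ**2 - 3*θ + 2) sin(3*θ) is θ**2*cos(3*θ)/3 - 2*θ*sin(3*θ)/9 + θ*cos(3*θ) - sin(3*θ)/3 - 20*cos(3*θ)/27; evaluating from -2*pi to 2*pi: ∫_{-2*pi}^{2*pi} (-θ**2 - 3*θ + 2) sin(3*θ) dθ = (-20/27 + 2*pi + 4*pi**2/3) - (-2*pi - 20/27 + 4*pi**2/3) = 4*pi.
Hence b_6 = (1/(2*pi))·(4*pi) = 2.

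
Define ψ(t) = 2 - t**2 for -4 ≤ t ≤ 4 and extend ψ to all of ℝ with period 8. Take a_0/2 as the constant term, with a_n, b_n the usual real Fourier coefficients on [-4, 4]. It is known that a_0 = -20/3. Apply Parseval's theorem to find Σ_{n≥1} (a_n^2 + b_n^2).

2048/45

Parseval: a_0^2/2 + Σ_{n≥1} (a_n^2+b_n^2) = 1/4 ∫_{-4}^{4} ψ(t)^2 dt = 1016/15.
Subtract a_0^2/2 = 200/9: Σ (a_n^2+b_n^2) = 2048/45.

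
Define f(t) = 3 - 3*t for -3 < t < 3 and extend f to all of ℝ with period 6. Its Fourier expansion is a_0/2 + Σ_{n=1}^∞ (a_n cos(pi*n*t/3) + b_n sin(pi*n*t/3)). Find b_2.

9/pi

b_2 = 1/3 ∫_{-3}^{3} f(t) sin(2*pi*t/3) dt.
Integrating by parts (boundary term plus one more integral), an antiderivative of (3 - 3*t) sin(2*pi*t/3) is 9*t*cos(2*pi*t/3)/(2*pi) - 27*sin(2*pi*t/3)/(4*pi**2) - 9*cos(2*pi*t/3)/(2*pi); evaluating from -3 to 3: ∫_{-3}^{3} (3 - 3*t) sin(2*pi*t/3) dt = (9/pi) - (-18/pi) = 27/pi.
Hence b_2 = (1/3)·(27/pi) = 9/pi.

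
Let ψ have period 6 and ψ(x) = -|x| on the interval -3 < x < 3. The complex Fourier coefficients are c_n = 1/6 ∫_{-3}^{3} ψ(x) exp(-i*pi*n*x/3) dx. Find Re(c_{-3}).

Since ψ is real-valued, Re(c_{-3}) = 1/6 ∫_{-3}^{3} ψ(x) cos(-pi*x) dx = a_{3}/2.
ψ is even and cos(-pi*x) is even, so the integrand is even: ∫_{-3}^{3} ψ(x) cos(-pi*x) dx = 2∫_0^{3} ψ(x) cos(-pi*x) dx.
Integrating by parts (boundary term plus one more integral), an antiderivative of (-x) cos(-pi*x) is -x*sin(pi*x)/pi - cos(pi*x)/pi**2; evaluating from 0 to 3: ∫_{0}^{3} (-x) cos(-pi*x) dx = (pi**(-2)) - (-1/pi**2) = 2/pi**2.
So ∫_{-3}^{3} ψ(x) cos(-pi*x) dx = 4/pi**2.
Hence Re(c_{-3}) = (1/6)·(4/pi**2) = 2/(3*pi**2).

2/(3*pi**2)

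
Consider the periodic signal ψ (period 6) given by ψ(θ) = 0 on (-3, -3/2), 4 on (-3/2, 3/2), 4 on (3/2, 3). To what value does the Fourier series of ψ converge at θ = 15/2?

4

θ = 15/2 differs from θ = 3/2 by 1 full period(s), and the series is 6-periodic.
ψ is continuous at θ = 3/2 with value 4, so the series converges to 4 there.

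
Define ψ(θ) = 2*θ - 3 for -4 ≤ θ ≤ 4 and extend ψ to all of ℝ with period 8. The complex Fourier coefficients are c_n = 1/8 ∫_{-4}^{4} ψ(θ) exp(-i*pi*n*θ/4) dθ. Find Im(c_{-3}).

Since ψ is real-valued, Im(c_{-3}) = -1/8 ∫_{-4}^{4} ψ(θ) sin(-3*pi*θ/4) dθ = b_{3}/2.
Integrating by parts (boundary term plus one more integral), an antiderivative of (2*θ - 3) sin(-3*pi*θ/4) is 8*θ*cos(3*pi*θ/4)/(3*pi) - 32*sin(3*pi*θ/4)/(9*pi**2) - 4*cos(3*pi*θ/4)/pi; evaluating from -4 to 4: ∫_{-4}^{4} (2*θ - 3) sin(-3*pi*θ/4) dθ = (-20/(3*pi)) - (44/(3*pi)) = -64/(3*pi).
Hence Im(c_{-3}) = (-1/8)·(-64/(3*pi)) = 8/(3*pi).

8/(3*pi)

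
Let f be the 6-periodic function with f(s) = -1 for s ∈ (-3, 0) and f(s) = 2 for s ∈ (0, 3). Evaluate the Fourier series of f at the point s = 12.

s = 12 differs from s = 0 by 2 full period(s), and the series is 6-periodic.
At s = 0 the one-sided limits are f(0^-) = -1 and f(0^+) = 2.
By Dirichlet's theorem the series converges to their average, [(-1) + (2)]/2 = 1/2.

1/2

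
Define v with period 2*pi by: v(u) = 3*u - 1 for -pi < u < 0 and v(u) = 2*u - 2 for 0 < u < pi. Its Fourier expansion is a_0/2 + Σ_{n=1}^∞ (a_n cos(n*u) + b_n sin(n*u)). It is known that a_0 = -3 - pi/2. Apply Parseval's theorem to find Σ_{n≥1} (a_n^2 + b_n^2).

-5*pi/2 + 1/2 + 101*pi**2/24

Parseval: a_0^2/2 + Σ_{n≥1} (a_n^2+b_n^2) = 1/pi ∫_{-pi}^{pi} v(u)^2 du = -pi + 5 + 13*pi**2/3.
Subtract a_0^2/2 = (pi + 6)**2/8: Σ (a_n^2+b_n^2) = -5*pi/2 + 1/2 + 101*pi**2/24.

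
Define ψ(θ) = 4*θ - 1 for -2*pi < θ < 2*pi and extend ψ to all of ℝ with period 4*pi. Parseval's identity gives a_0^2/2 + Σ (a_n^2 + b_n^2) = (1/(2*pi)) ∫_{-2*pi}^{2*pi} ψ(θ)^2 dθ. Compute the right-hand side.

2 + 128*pi**2/3

(1/(2*pi)) ∫_{-2*pi}^{2*pi} ψ(θ)^2 dθ = (1/(2*pi)) · (4*pi + 256*pi**3/3) = 2 + 128*pi**2/3.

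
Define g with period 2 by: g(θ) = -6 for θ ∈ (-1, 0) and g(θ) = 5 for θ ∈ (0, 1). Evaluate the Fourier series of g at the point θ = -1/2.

g is continuous at θ = -1/2 with value -6, so the series converges to -6 there.

-6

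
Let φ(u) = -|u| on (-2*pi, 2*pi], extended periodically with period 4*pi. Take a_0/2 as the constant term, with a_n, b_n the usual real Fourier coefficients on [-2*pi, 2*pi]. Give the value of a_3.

a_3 = (1/(2*pi)) ∫_{-2*pi}^{2*pi} φ(u) cos(3*u/2) du.
φ is even and cos(3*u/2) is even, so the integrand is even and a_3 = 1/pi ∫_0^{2*pi} φ(u) cos(3*u/2) du.
Integrating by parts (boundary term plus one more integral), an antiderivative of (-u) cos(3*u/2) is -2*u*sin(3*u/2)/3 - 4*cos(3*u/2)/9; evaluating from 0 to 2*pi: ∫_{0}^{2*pi} (-u) cos(3*u/2) du = (4/9) - (-4/9) = 8/9.
Hence a_3 = (1/pi)·(8/9) = 8/(9*pi).

8/(9*pi)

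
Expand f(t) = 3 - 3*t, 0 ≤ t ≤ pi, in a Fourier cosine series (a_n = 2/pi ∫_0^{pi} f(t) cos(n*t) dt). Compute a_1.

a_1 = 2/pi ∫_0^{pi} (3 - 3*t) cos(t) dt.
Integrating by parts (boundary term plus one more integral), an antiderivative of (3 - 3*t) cos(t) is -3*t*sin(t) + 3*sin(t) - 3*cos(t); evaluating from 0 to pi: ∫_{0}^{pi} (3 - 3*t) cos(t) dt = (3) - (-3) = 6.
Hence a_1 = (2/pi)·(6) = 12/pi.

12/pi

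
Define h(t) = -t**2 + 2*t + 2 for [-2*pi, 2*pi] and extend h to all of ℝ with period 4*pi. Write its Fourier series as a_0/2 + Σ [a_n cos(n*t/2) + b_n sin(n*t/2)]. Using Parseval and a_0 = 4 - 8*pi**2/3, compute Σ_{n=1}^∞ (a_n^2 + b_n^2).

32*pi**2*(15 + 4*pi**2)/45

Parseval: a_0^2/2 + Σ_{n≥1} (a_n^2+b_n^2) = (1/(2*pi)) ∫_{-2*pi}^{2*pi} h(t)^2 dt = 8 + 32*pi**4/5.
Subtract a_0^2/2 = 8*(3 - 2*pi**2)**2/9: Σ (a_n^2+b_n^2) = 32*pi**2*(15 + 4*pi**2)/45.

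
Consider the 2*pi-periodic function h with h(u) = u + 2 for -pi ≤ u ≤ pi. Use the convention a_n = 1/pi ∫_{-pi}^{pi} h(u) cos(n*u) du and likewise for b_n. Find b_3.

2/3

b_3 = 1/pi ∫_{-pi}^{pi} h(u) sin(3*u) du.
Integrating by parts (boundary term plus one more integral), an antiderivative of (u + 2) sin(3*u) is -u*cos(3*u)/3 + sin(3*u)/9 - 2*cos(3*u)/3; evaluating from -pi to pi: ∫_{-pi}^{pi} (u + 2) sin(3*u) du = (2/3 + pi/3) - (2/3 - pi/3) = 2*pi/3.
Hence b_3 = (1/pi)·(2*pi/3) = 2/3.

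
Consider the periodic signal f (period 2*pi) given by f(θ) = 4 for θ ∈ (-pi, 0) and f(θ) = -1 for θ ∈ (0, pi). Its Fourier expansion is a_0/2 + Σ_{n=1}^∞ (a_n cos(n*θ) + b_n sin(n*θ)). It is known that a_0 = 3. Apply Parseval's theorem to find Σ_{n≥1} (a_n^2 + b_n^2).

25/2

Parseval: a_0^2/2 + Σ_{n≥1} (a_n^2+b_n^2) = 1/pi ∫_{-pi}^{pi} f(θ)^2 dθ = 17.
Subtract a_0^2/2 = 9/2: Σ (a_n^2+b_n^2) = 25/2.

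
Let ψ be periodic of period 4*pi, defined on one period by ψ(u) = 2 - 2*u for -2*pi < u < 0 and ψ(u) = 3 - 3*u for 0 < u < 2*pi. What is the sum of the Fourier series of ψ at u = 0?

At u = 0 the one-sided limits are ψ(0^-) = 2 and ψ(0^+) = 3.
By Dirichlet's theorem the series converges to their average, [(2) + (3)]/2 = 5/2.

5/2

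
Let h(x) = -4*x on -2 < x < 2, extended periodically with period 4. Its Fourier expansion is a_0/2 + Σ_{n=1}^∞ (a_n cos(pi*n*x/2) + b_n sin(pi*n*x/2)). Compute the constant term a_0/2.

a_0 = 1/2 ∫_{-2}^{2} h(x) dx = 1/2 · (0) = 0.
So the constant term a_0/2 = 0.

0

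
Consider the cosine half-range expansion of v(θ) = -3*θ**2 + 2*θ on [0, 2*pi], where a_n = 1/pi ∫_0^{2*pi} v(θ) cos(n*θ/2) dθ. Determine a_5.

16*(-1 + 3*pi)/(25*pi)

a_5 = 1/pi ∫_0^{2*pi} (-3*θ**2 + 2*θ) cos(5*θ/2) dθ.
Integrating by parts twice (tabular method), an antiderivative of (-3*θ**2 + 2*θ) cos(5*θ/2) is -6*θ**2*sin(5*θ/2)/5 + 4*θ*sin(5*θ/2)/5 - 24*θ*cos(5*θ/2)/25 + 48*sin(5*θ/2)/125 + 8*cos(5*θ/2)/25; evaluating from 0 to 2*pi: ∫_{0}^{2*pi} (-3*θ**2 + 2*θ) cos(5*θ/2) dθ = (-8/25 + 48*pi/25) - (8/25) = -16/25 + 48*pi/25.
Hence a_5 = (1/pi)·(-16/25 + 48*pi/25) = 16*(-1 + 3*pi)/(25*pi).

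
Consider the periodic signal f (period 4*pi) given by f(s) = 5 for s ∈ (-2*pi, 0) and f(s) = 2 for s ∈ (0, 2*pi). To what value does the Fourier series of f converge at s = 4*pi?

s = 4*pi differs from s = 0 by 1 full period(s), and the series is 4*pi-periodic.
At s = 0 the one-sided limits are f(0^-) = 5 and f(0^+) = 2.
By Dirichlet's theorem the series converges to their average, [(5) + (2)]/2 = 7/2.

7/2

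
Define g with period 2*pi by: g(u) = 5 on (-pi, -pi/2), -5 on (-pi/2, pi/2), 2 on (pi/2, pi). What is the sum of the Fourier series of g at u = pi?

7/2

u = pi differs from u = -pi by 1 full period(s), and the series is 2*pi-periodic.
At u = -pi the one-sided limits are g(-pi^-) = 2 and g(-pi^+) = 5.
By Dirichlet's theorem the series converges to their average, [(2) + (5)]/2 = 7/2.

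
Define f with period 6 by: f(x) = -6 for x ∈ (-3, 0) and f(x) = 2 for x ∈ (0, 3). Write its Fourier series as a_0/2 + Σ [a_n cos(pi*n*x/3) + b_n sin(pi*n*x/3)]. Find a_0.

-4

a_0 = 1/3 ∫_{-3}^{3} f(x) dx = 1/3 · (-12) = -4.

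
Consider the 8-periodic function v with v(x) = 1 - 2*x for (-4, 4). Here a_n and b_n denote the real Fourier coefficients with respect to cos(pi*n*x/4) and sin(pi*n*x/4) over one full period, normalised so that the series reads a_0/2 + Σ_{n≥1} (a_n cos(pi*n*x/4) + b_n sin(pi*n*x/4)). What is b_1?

-16/pi

b_1 = 1/4 ∫_{-4}^{4} v(x) sin(pi*x/4) dx.
Integrating by parts (boundary term plus one more integral), an antiderivative of (1 - 2*x) sin(pi*x/4) is 8*x*cos(pi*x/4)/pi - 32*sin(pi*x/4)/pi**2 - 4*cos(pi*x/4)/pi; evaluating from -4 to 4: ∫_{-4}^{4} (1 - 2*x) sin(pi*x/4) dx = (-28/pi) - (36/pi) = -64/pi.
Hence b_1 = (1/4)·(-64/pi) = -16/pi.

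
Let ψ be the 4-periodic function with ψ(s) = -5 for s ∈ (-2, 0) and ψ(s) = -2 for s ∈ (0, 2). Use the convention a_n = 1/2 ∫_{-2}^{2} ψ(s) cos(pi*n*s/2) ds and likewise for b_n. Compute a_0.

a_0 = 1/2 ∫_{-2}^{2} ψ(s) ds = 1/2 · (-14) = -7.

-7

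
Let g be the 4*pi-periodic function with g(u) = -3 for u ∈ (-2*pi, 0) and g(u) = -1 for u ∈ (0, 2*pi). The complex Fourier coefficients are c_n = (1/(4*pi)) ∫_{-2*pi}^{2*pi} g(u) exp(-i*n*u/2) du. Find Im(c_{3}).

-2/(3*pi)

Since g is real-valued, Im(c_{3}) = -(1/(4*pi)) ∫_{-2*pi}^{2*pi} g(u) sin(3*u/2) du = -b_{3}/2.
Split the integral at the breakpoints.
Directly, an antiderivative of (-3) sin(3*u/2) is 2*cos(3*u/2); evaluating from -2*pi to 0: ∫_{-2*pi}^{0} (-3) sin(3*u/2) du = (2) - (-2) = 4.
Directly, an antiderivative of (-1) sin(3*u/2) is 2*cos(3*u/2)/3; evaluating from 0 to 2*pi: ∫_{0}^{2*pi} (-1) sin(3*u/2) du = (-2/3) - (2/3) = -4/3.
So ∫_{-2*pi}^{2*pi} g(u) sin(3*u/2) du = 8/3.
Hence Im(c_{3}) = (-1/(4*pi))·(8/3) = -2/(3*pi).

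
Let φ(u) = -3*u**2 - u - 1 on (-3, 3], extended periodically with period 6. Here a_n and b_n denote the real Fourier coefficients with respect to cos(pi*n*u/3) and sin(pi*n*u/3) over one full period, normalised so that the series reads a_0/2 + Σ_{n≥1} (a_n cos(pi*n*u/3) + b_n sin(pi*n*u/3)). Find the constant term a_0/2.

-10

a_0 = 1/3 ∫_{-3}^{3} φ(u) du = 1/3 · (-60) = -20.
So the constant term a_0/2 = -10.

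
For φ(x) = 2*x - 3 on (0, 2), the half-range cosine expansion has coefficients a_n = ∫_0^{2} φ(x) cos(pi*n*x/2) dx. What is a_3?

a_3 = ∫_0^{2} (2*x - 3) cos(3*pi*x/2) dx.
Integrating by parts (boundary term plus one more integral), an antiderivative of (2*x - 3) cos(3*pi*x/2) is 4*x*sin(3*pi*x/2)/(3*pi) - 2*sin(3*pi*x/2)/pi + 8*cos(3*pi*x/2)/(9*pi**2); evaluating from 0 to 2: ∫_{0}^{2} (2*x - 3) cos(3*pi*x/2) dx = (-8/(9*pi**2)) - (8/(9*pi**2)) = -16/(9*pi**2).
Hence a_3 = -16/(9*pi**2).

-16/(9*pi**2)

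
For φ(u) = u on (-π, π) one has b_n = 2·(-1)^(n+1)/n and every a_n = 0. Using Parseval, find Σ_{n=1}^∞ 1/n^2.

Parseval: Σ b_n^2 = (1/π) ∫_{-π}^{π} φ(u)^2 du = 2*pi**2/3.
Σ b_n^2 = Σ 4/n^2, so Σ 1/n^2 = (2*pi**2/3)/4 = pi**2/6.

pi**2/6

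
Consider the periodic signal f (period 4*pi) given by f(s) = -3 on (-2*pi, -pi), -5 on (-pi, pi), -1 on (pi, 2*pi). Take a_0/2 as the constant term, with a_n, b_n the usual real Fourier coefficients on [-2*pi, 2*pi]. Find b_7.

2/(7*pi)

b_7 = (1/(2*pi)) ∫_{-2*pi}^{2*pi} f(s) sin(7*s/2) ds.
Split the integral at the breakpoints.
Directly, an antiderivative of (-3) sin(7*s/2) is 6*cos(7*s/2)/7; evaluating from -2*pi to -pi: ∫_{-2*pi}^{-pi} (-3) sin(7*s/2) ds = (0) - (-6/7) = 6/7.
Directly, an antiderivative of (-5) sin(7*s/2) is 10*cos(7*s/2)/7; evaluating from -pi to pi: ∫_{-pi}^{pi} (-5) sin(7*s/2) ds = (0) - (0) = 0.
Directly, an antiderivative of (-1) sin(7*s/2) is 2*cos(7*s/2)/7; evaluating from pi to 2*pi: ∫_{pi}^{2*pi} (-1) sin(7*s/2) ds = (-2/7) - (0) = -2/7.
Summing the pieces and multiplying by (1/(2*pi)) gives b_7 = 2/(7*pi).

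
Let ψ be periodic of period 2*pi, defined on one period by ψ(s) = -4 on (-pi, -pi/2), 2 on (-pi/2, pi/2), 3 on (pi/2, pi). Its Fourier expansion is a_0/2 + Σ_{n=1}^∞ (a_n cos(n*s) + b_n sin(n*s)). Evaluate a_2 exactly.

0

a_2 = 1/pi ∫_{-pi}^{pi} ψ(s) cos(2*s) ds.
Split the integral at the breakpoints.
Directly, an antiderivative of (-4) cos(2*s) is -2*sin(2*s); evaluating from -pi to -pi/2: ∫_{-pi}^{-pi/2} (-4) cos(2*s) ds = (0) - (0) = 0.
Directly, an antiderivative of (2) cos(2*s) is sin(2*s); evaluating from -pi/2 to pi/2: ∫_{-pi/2}^{pi/2} (2) cos(2*s) ds = (0) - (0) = 0.
Directly, an antiderivative of (3) cos(2*s) is 3*sin(2*s)/2; evaluating from pi/2 to pi: ∫_{pi/2}^{pi} (3) cos(2*s) ds = (0) - (0) = 0.
Summing the pieces and multiplying by (1/pi) gives a_2 = 0.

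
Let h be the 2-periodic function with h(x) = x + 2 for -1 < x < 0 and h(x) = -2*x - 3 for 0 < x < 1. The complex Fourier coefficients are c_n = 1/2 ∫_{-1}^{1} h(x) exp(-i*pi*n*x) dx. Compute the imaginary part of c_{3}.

11/(6*pi)

Since h is real-valued, Im(c_{3}) = -1/2 ∫_{-1}^{1} h(x) sin(3*pi*x) dx = -b_{3}/2.
Split the integral at the breakpoints.
Integrating by parts (boundary term plus one more integral), an antiderivative of (x + 2) sin(3*pi*x) is -x*cos(3*pi*x)/(3*pi) + sin(3*pi*x)/(9*pi**2) - 2*cos(3*pi*x)/(3*pi); evaluating from -1 to 0: ∫_{-1}^{0} (x + 2) sin(3*pi*x) dx = (-2/(3*pi)) - (1/(3*pi)) = -1/pi.
Integrating by parts (boundary term plus one more integral), an antiderivative of (-2*x - 3) sin(3*pi*x) is 2*x*cos(3*pi*x)/(3*pi) - 2*sin(3*pi*x)/(9*pi**2) + cos(3*pi*x)/pi; evaluating from 0 to 1: ∫_{0}^{1} (-2*x - 3) sin(3*pi*x) dx = (-5/(3*pi)) - (1/pi) = -8/(3*pi).
So ∫_{-1}^{1} h(x) sin(3*pi*x) dx = -11/(3*pi).
Hence Im(c_{3}) = (-1/2)·(-11/(3*pi)) = 11/(6*pi).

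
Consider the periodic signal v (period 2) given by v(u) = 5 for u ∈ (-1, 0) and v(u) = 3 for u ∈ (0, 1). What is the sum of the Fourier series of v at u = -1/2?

5

v is continuous at u = -1/2 with value 5, so the series converges to 5 there.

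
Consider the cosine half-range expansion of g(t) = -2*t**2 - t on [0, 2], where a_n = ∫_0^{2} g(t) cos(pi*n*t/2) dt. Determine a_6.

-8/(9*pi**2)

a_6 = ∫_0^{2} (-2*t**2 - t) cos(3*pi*t) dt.
Integrating by parts twice (tabular method), an antiderivative of (-2*t**2 - t) cos(3*pi*t) is -2*t**2*sin(3*pi*t)/(3*pi) - t*sin(3*pi*t)/(3*pi) - 4*t*cos(3*pi*t)/(9*pi**2) + 4*sin(3*pi*t)/(27*pi**3) - cos(3*pi*t)/(9*pi**2); evaluating from 0 to 2: ∫_{0}^{2} (-2*t**2 - t) cos(3*pi*t) dt = (-1/pi**2) - (-1/(9*pi**2)) = -8/(9*pi**2).
Hence a_6 = -8/(9*pi**2).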